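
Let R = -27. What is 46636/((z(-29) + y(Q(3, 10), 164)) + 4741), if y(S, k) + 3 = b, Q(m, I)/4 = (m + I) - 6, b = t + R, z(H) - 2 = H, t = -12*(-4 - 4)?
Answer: 11659/1195 ≈ 9.7565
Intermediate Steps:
t = 96 (t = -12*(-8) = 96)
z(H) = 2 + H
b = 69 (b = 96 - 27 = 69)
Q(m, I) = -24 + 4*I + 4*m (Q(m, I) = 4*((m + I) - 6) = 4*((I + m) - 6) = 4*(-6 + I + m) = -24 + 4*I + 4*m)
y(S, k) = 66 (y(S, k) = -3 + 69 = 66)
46636/((z(-29) + y(Q(3, 10), 164)) + 4741) = 46636/(((2 - 29) + 66) + 4741) = 46636/((-27 + 66) + 4741) = 46636/(39 + 4741) = 46636/4780 = 46636*(1/4780) = 11659/1195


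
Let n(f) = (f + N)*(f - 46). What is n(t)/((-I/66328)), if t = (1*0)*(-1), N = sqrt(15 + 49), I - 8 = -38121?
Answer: -24408704/38113 ≈ -640.43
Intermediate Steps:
I = -38113 (I = 8 - 38121 = -38113)
N = 8 (N = sqrt(64) = 8)
t = 0 (t = 0*(-1) = 0)
n(f) = (-46 + f)*(8 + f) (n(f) = (f + 8)*(f - 46) = (8 + f)*(-46 + f) = (-46 + f)*(8 + f))
n(t)/((-I/66328)) = (-368 + 0**2 - 38*0)/((-1*(-38113)/66328)) = (-368 + 0 + 0)/((38113*(1/66328))) = -368/38113/66328 = -368*66328/38113 = -24408704/38113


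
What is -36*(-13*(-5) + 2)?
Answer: -2412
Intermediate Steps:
-36*(-13*(-5) + 2) = -36*(65 + 2) = -36*67 = -2412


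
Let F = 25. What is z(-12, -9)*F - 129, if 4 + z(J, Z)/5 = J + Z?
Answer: -3254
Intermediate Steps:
z(J, Z) = -20 + 5*J + 5*Z (z(J, Z) = -20 + 5*(J + Z) = -20 + (5*J + 5*Z) = -20 + 5*J + 5*Z)
z(-12, -9)*F - 129 = (-20 + 5*(-12) + 5*(-9))*25 - 129 = (-20 - 60 - 45)*25 - 129 = -125*25 - 129 = -3125 - 129 = -3254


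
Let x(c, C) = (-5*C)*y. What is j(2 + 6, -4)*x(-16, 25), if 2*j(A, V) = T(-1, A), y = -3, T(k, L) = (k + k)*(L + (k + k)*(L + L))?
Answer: 9000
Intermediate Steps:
T(k, L) = 2*k*(L + 4*L*k) (T(k, L) = (2*k)*(L + (2*k)*(2*L)) = (2*k)*(L + 4*L*k) = 2*k*(L + 4*L*k))
j(A, V) = 3*A (j(A, V) = (2*A*(-1)*(1 + 4*(-1)))/2 = (2*A*(-1)*(1 - 4))/2 = (2*A*(-1)*(-3))/2 = (6*A)/2 = 3*A)
x(c, C) = 15*C (x(c, C) = -5*C*(-3) = 15*C)
j(2 + 6, -4)*x(-16, 25) = (3*(2 + 6))*(15*25) = (3*8)*375 = 24*375 = 9000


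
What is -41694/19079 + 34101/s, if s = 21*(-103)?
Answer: -246932367/13755959 ≈ -17.951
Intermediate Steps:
s = -2163
-41694/19079 + 34101/s = -41694/19079 + 34101/(-2163) = -41694*1/19079 + 34101*(-1/2163) = -41694/19079 - 11367/721 = -246932367/13755959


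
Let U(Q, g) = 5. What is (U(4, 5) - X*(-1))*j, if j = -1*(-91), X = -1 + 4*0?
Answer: 364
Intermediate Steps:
X = -1 (X = -1 + 0 = -1)
j = 91
(U(4, 5) - X*(-1))*j = (5 - (-1)*(-1))*91 = (5 - 1*1)*91 = (5 - 1)*91 = 4*91 = 364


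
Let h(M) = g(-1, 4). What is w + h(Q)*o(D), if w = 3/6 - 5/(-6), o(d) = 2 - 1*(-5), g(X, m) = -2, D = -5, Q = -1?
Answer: -38/3 ≈ -12.667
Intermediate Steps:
o(d) = 7 (o(d) = 2 + 5 = 7)
w = 4/3 (w = 3*(⅙) - 5*(-⅙) = ½ + ⅚ = 4/3 ≈ 1.3333)
h(M) = -2
w + h(Q)*o(D) = 4/3 - 2*7 = 4/3 - 14 = -38/3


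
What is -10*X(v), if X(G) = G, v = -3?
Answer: 30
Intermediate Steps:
-10*X(v) = -10*(-3) = 30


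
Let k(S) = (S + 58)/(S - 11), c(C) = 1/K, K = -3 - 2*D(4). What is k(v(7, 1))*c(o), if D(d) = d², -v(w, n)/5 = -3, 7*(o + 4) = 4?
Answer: -73/140 ≈ -0.52143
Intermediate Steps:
o = -24/7 (o = -4 + (⅐)*4 = -4 + 4/7 = -24/7 ≈ -3.4286)
v(w, n) = 15 (v(w, n) = -5*(-3) = 15)
K = -35 (K = -3 - 2*4² = -3 - 2*16 = -3 - 32 = -35)
c(C) = -1/35 (c(C) = 1/(-35) = -1/35)
k(S) = (58 + S)/(-11 + S)
k(v(7, 1))*c(o) = ((58 + 15)/(-11 + 15))*(-1/35) = (73/4)*(-1/35) = -73/140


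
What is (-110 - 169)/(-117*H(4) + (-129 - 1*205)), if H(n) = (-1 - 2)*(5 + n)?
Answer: -279/2825 ≈ -0.098761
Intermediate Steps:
H(n) = -15 - 3*n (H(n) = -3*(5 + n) = -15 - 3*n)
(-110 - 169)/(-117*H(4) + (-129 - 1*205)) = (-110 - 169)/(-117*(-15 - 3*4) + (-129 - 1*205)) = -279/(-117*(-15 - 12) + (-129 - 205)) = -279/(-117*(-27) - 334) = -279/(3159 - 334) = -279/2825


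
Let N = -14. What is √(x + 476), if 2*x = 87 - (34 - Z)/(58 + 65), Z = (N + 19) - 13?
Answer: √3491970/82 ≈ 22.789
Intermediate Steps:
Z = -8 (Z = (-14 + 19) - 13 = 5 - 13 = -8)
x = 3553/82 (x = (87 - (34 - 1*(-8))/(58 + 65))/2 = (87 - (34 + 8)/123)/2 = (87 - 42/123)/2 = (87 - 1*14/41)/2 = (87 - 14/41)/2 = (½)*(3553/41) = 3553/82 ≈ 43.329)
√(x + 476) = √(3553/82 + 476) = √(42585/82) = √3491970/82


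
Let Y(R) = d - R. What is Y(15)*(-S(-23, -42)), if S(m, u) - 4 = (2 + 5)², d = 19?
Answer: -212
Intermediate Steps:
S(m, u) = 53 (S(m, u) = 4 + (2 + 5)² = 4 + 7² = 4 + 49 = 53)
Y(R) = 19 - R
Y(15)*(-S(-23, -42)) = (19 - 1*15)*(-1*53) = (19 - 15)*(-53) = 4*(-53) = -212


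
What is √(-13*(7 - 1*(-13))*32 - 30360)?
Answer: 2*I*√9670 ≈ 196.67*I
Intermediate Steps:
√(-13*(7 - 1*(-13))*32 - 30360) = √(-13*(7 + 13)*32 - 30360) = √(-13*20*32 - 30360) = √(-260*32 - 30360) = √(-8320 - 30360) = √(-38680) = 2*I*√9670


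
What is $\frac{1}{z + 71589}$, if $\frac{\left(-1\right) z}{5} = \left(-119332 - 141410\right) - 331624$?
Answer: $\frac{1}{3033419} \approx 3.2966 \cdot 10^{-7}$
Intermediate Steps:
$z = 2961830$ ($z = - 5 \left(\left(-119332 - 141410\right) - 331624\right) = - 5 \left(-260742 - 331624\right) = \left(-5\right) \left(-592366\right) = 2961830$)
$\frac{1}{z + 71589} = \frac{1}{2961830 + 71589} = \frac{1}{3033419}$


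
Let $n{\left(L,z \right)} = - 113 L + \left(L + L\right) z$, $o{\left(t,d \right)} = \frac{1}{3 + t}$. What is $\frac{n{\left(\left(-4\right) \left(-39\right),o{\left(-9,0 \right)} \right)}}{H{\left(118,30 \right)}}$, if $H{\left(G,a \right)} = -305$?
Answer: $\frac{3536}{61} \approx 57.967$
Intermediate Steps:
$n{\left(L,z \right)} = - 113 L + 2 L z$
$\frac{n{\left(\left(-4\right) \left(-39\right),o{\left(-9,0 \right)} \right)}}{H{\left(118,30 \right)}} = \frac{\left(-4\right) \left(-39\right) \left(-113 + \frac{2}{3 - 9}\right)}{-305} = 156 \left(-113 + \frac{2}{-6}\right) \left(- \frac{1}{305}\right) = 156 \left(-113 + 2 \left(- \frac{1}{6}\right)\right) \left(- \frac{1}{305}\right) = 156 \left(-113 - \frac{1}{3}\right) \left(- \frac{1}{305}\right) = 156 \left(- \frac{340}{3}\right) \left(- \frac{1}{305}\right) = \left(-17680\right) \left(- \frac{1}{305}\right) = \frac{3536}{61}$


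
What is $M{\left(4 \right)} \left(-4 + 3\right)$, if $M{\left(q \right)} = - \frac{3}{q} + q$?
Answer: $- \frac{13}{4} \approx -3.25$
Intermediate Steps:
$M{\left(q \right)} = q - \frac{3}{q}$ ($M{\left(q \right)} = - \frac{3}{q} + q = q - \frac{3}{q}$)
$M{\left(4 \right)} \left(-4 + 3\right) = \left(4 - \frac{3}{4}\right) \left(-4 + 3\right) = \left(4 - \frac{3}{4}\right) \left(-1\right) = \frac{13}{4} \left(-1\right) = - \frac{13}{4}$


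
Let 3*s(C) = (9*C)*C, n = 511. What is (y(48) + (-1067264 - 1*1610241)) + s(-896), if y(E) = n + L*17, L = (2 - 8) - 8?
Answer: -268784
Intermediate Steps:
L = -14 (L = -6 - 8 = -14)
y(E) = 273 (y(E) = 511 - 14*17 = 511 - 238 = 273)
s(C) = 3*C**2 (s(C) = ((9*C)*C)/3 = (9*C**2)/3 = 3*C**2)
(y(48) + (-1067264 - 1*1610241)) + s(-896) = (273 + (-1067264 - 1*1610241)) + 3*(-896)**2 = (273 + (-1067264 - 1610241)) + 3*802816 = (273 - 2677505) + 2408448 = -2677232 + 2408448 = -268784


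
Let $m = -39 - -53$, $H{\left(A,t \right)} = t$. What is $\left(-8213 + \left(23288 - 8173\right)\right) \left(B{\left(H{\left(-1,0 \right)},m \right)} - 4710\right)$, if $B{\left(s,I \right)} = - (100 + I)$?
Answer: $-33295248$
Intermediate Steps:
$m = 14$ ($m = -39 + 53 = 14$)
$B{\left(s,I \right)} = -100 - I$
$\left(-8213 + \left(23288 - 8173\right)\right) \left(B{\left(H{\left(-1,0 \right)},m \right)} - 4710\right) = \left(-8213 + \left(23288 - 8173\right)\right) \left(\left(-100 - 14\right) - 4710\right) = \left(-8213 + 15115\right) \left(-114 - 4710\right) = 6902 \left(-4824\right) = -33295248$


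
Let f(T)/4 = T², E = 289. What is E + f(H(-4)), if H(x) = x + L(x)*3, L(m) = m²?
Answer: 8033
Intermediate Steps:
H(x) = x + 3*x² (H(x) = x + x²*3 = x + 3*x²)
f(T) = 4*T²
E + f(H(-4)) = 289 + 4*(-4*(1 + 3*(-4)))² = 289 + 4*(-4*(1 - 12))² = 289 + 4*(-4*(-11))² = 289 + 4*44² = 289 + 4*1936 = 289 + 7744 = 8033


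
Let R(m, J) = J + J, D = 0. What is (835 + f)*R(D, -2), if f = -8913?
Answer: 32312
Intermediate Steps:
R(m, J) = 2*J
(835 + f)*R(D, -2) = (835 - 8913)*(2*(-2)) = -8078*(-4) = 32312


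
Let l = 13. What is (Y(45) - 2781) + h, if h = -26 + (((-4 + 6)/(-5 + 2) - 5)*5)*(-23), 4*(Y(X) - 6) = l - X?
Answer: -6472/3 ≈ -2157.3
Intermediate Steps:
Y(X) = 37/4 - X/4 (Y(X) = 6 + (13 - X)/4 = 6 + (13/4 - X/4) = 37/4 - X/4)
h = 1877/3 (h = -26 + ((2/(-3) - 5)*5)*(-23) = -26 + ((2*(-⅓) - 5)*5)*(-23) = -26 + ((-⅔ - 5)*5)*(-23) = -26 - 17/3*5*(-23) = -26 - 85/3*(-23) = -26 + 1955/3 = 1877/3 ≈ 625.67)
(Y(45) - 2781) + h = ((37/4 - ¼*45) - 2781) + 1877/3 = ((37/4 - 45/4) - 2781) + 1877/3 = (-2 - 2781) + 1877/3 = -2783 + 1877/3 = -6472/3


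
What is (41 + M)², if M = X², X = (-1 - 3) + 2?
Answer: 2025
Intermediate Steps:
X = -2 (X = -4 + 2 = -2)
M = 4 (M = (-2)² = 4)
(41 + M)² = (41 + 4)² = 45² = 2025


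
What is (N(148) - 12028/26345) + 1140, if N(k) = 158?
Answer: 34183782/26345 ≈ 1297.5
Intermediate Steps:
(N(148) - 12028/26345) + 1140 = (158 - 12028/26345) + 1140 = 4150482/26345 + 1140 = 34183782/26345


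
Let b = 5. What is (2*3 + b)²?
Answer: 121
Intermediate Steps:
(2*3 + b)² = (2*3 + 5)² = (6 + 5)² = 11² = 121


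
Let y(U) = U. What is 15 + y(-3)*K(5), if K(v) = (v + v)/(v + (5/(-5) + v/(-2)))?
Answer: -5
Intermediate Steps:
K(v) = 2*v/(-1 + v/2) (K(v) = (2*v)/(v + (5*(-⅕) + v*(-½))) = (2*v)/(v + (-1 - v/2)) = (2*v)/(-1 + v/2) = 2*v/(-1 + v/2))
15 + y(-3)*K(5) = 15 - 12*5/(-2 + 5) = 15 - 12*5/3 = 15 - 3*20/3 = 15 - 20 = -5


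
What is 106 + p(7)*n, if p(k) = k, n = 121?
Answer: 953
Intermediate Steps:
106 + p(7)*n = 106 + 7*121 = 106 + 847 = 953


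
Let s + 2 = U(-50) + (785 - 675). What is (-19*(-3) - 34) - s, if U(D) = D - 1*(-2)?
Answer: -37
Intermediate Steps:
U(D) = 2 + D (U(D) = D + 2 = 2 + D)
s = 60 (s = -2 + ((2 - 50) + (785 - 675)) = -2 + (-48 + 110) = -2 + 62 = 60)
(-19*(-3) - 34) - s = (-19*(-3) - 34) - 1*60 = (57 - 34) - 60 = 23 - 60 = -37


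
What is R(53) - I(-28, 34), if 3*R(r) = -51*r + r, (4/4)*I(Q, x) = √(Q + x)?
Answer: -2650/3 - √6 ≈ -885.78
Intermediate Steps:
I(Q, x) = √(Q + x)
R(r) = -50*r/3 (R(r) = (-51*r + r)/3 = (-50*r)/3 = -50*r/3)
R(53) - I(-28, 34) = -50/3*53 - √(-28 + 34) = -2650/3 - √6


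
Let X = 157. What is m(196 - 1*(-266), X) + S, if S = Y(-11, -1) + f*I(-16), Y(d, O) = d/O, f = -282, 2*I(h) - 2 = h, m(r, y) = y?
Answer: 2142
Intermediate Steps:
I(h) = 1 + h/2
S = 1985 (S = -11/(-1) - 282*(1 + (½)*(-16)) = -11*(-1) - 282*(1 - 8) = 11 - 282*(-7) = 11 + 1974 = 1985)
m(196 - 1*(-266), X) + S = 157 + 1985 = 2142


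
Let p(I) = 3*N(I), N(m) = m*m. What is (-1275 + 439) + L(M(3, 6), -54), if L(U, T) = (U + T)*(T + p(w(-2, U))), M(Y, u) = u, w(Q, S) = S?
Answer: -3428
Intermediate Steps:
N(m) = m**2
p(I) = 3*I**2
L(U, T) = (T + U)*(T + 3*U**2) (L(U, T) = (U + T)*(T + 3*U**2) = (T + U)*(T + 3*U**2))
(-1275 + 439) + L(M(3, 6), -54) = (-1275 + 439) + ((-54)**2 + 3*6**3 - 54*6 + 3*(-54)*6**2) = -836 + (2916 + 3*216 - 324 + 3*(-54)*36) = -836 + (2916 + 648 - 324 - 5832) = -836 - 2592 = -3428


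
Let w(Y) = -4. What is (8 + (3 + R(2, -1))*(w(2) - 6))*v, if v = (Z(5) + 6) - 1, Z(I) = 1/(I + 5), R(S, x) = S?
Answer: -1071/5 ≈ -214.20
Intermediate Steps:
Z(I) = 1/(5 + I)
v = 51/10 (v = (1/(5 + 5) + 6) - 1 = (1/10 + 6) - 1 = (⅒ + 6) - 1 = 61/10 - 1 = 51/10 ≈ 5.1000)
(8 + (3 + R(2, -1))*(w(2) - 6))*v = (8 + (3 + 2)*(-4 - 6))*(51/10) = (8 + 5*(-10))*(51/10) = (8 - 50)*(51/10) = -42*51/10 = -1071/5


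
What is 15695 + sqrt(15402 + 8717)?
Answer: 15695 + sqrt(24119) ≈ 15850.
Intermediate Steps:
15695 + sqrt(15402 + 8717) = 15695 + sqrt(24119)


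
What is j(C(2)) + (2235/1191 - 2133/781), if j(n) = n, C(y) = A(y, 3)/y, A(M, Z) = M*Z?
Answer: 665215/310057 ≈ 2.1455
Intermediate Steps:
C(y) = 3 (C(y) = (y*3)/y = (3*y)/y = 3)
j(C(2)) + (2235/1191 - 2133/781) = 3 + (2235/1191 - 2133/781) = 3 + (2235*(1/1191) - 2133*1/781) = 3 + (745/397 - 2133/781) = 3 - 264956/310057 = 665215/310057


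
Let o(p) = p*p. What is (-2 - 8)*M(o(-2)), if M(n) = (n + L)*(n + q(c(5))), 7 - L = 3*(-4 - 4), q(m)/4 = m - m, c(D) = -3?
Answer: -1400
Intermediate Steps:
o(p) = p²
q(m) = 0 (q(m) = 4*(m - m) = 4*0 = 0)
L = 31 (L = 7 - 3*(-4 - 4) = 7 - 3*(-8) = 7 - 1*(-24) = 7 + 24 = 31)
M(n) = n*(31 + n) (M(n) = (n + 31)*(n + 0) = (31 + n)*n = n*(31 + n))
(-2 - 8)*M(o(-2)) = (-2 - 8)*((-2)²*(31 + (-2)²)) = -40*(31 + 4) = -40*35 = -10*140 = -1400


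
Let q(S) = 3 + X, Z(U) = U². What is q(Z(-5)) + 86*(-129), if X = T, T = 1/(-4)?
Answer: -44365/4 ≈ -11091.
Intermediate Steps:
T = -¼ (T = 1*(-¼) = -¼ ≈ -0.25000)
X = -¼ ≈ -0.25000
q(S) = 11/4 (q(S) = 3 - ¼ = 11/4)
q(Z(-5)) + 86*(-129) = 11/4 + 86*(-129) = 11/4 - 11094 = -44365/4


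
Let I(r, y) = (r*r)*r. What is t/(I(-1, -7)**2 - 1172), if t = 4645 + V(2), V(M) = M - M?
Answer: -4645/1171 ≈ -3.9667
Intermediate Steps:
V(M) = 0
I(r, y) = r**3 (I(r, y) = r**2*r = r**3)
t = 4645 (t = 4645 + 0 = 4645)
t/(I(-1, -7)**2 - 1172) = 4645/(((-1)**3)**2 - 1172) = 4645/((-1)**2 - 1172) = 4645/(1 - 1172) = 4645/(-1171) = 4645*(-1/1171) = -4645/1171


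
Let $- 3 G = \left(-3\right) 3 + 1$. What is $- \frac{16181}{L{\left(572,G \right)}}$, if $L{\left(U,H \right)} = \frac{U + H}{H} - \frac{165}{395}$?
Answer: $- \frac{2556598}{33983} \approx -75.232$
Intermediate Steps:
$G = \frac{8}{3}$ ($G = - \frac{\left(-3\right) 3 + 1}{3} = - \frac{-9 + 1}{3} = \left(- \frac{1}{3}\right) \left(-8\right) = \frac{8}{3} \approx 2.6667$)
$L{\left(U,H \right)} = - \frac{33}{79} + \frac{H + U}{H}$ ($L{\left(U,H \right)} = \frac{H + U}{H} - \frac{33}{79} = - \frac{33}{79} + \frac{H + U}{H}$)
$- \frac{16181}{L{\left(572,G \right)}} = - \frac{16181}{\frac{46}{79} + \frac{572}{\frac{8}{3}}} = - \frac{16181}{\frac{46}{79} + 572 \cdot \frac{3}{8}} = - \frac{16181}{\frac{46}{79} + \frac{429}{2}} = - \frac{16181}{\frac{33983}{158}} = \left(-16181\right) \frac{158}{33983} = - \frac{2556598}{33983}$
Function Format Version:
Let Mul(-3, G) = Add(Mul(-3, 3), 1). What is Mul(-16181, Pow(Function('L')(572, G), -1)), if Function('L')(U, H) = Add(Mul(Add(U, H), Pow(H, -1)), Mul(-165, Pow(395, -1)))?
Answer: Rational(-2556598, 33983) ≈ -75.232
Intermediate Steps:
G = Rational(8, 3) (G = Mul(Rational(-1, 3), Add(Mul(-3, 3), 1)) = Mul(Rational(-1, 3), Add(-9, 1)) = Mul(Rational(-1, 3), -8) = Rational(8, 3) ≈ 2.6667)
Function('L')(U, H) = Add(Rational(-33, 79), Mul(Pow(H, -1), Add(H, U))) (Function('L')(U, H) = Add(Mul(Add(H, U), Pow(H, -1)), Mul(-165, Rational(1, 395))) = Add(Mul(Pow(H, -1), Add(H, U)), Rational(-33, 79)) = Add(Rational(-33, 79), Mul(Pow(H, -1), Add(H, U))))
Mul(-16181, Pow(Function('L')(572, G), -1)) = Mul(-16181, Pow(Add(Rational(46, 79), Mul(572, Pow(Rational(8, 3), -1))), -1)) = Mul(-16181, Pow(Add(Rational(46, 79), Mul(572, Rational(3, 8))), -1)) = Mul(-16181, Pow(Add(Rational(46, 79), Rational(429, 2)), -1)) = Mul(-16181, Pow(Rational(33983, 158), -1)) = Mul(-16181, Rational(158, 33983)) = Rational(-2556598, 33983)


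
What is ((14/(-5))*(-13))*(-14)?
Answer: -2548/5 ≈ -509.60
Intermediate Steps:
((14/(-5))*(-13))*(-14) = ((14*(-1/5))*(-13))*(-14) = -14/5*(-13)*(-14) = (182/5)*(-14) = -2548/5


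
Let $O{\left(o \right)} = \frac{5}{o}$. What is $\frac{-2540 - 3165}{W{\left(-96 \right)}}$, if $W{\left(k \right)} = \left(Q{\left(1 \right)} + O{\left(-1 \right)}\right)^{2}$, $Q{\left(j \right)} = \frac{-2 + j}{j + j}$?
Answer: $- \frac{22820}{121} \approx -188.59$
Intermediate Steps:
$Q{\left(j \right)} = \frac{-2 + j}{2 j}$
$W{\left(k \right)} = \frac{121}{4}$ ($W{\left(k \right)} = \left(\frac{-2 + 1}{2 \cdot 1} + \frac{5}{-1}\right)^{2} = \left(\frac{1}{2} \cdot 1 \left(-1\right) + 5 \left(-1\right)\right)^{2} = \left(- \frac{1}{2} - 5\right)^{2} = \left(- \frac{11}{2}\right)^{2} = \frac{121}{4}$)
$\frac{-2540 - 3165}{W{\left(-96 \right)}} = \frac{-2540 - 3165}{\frac{121}{4}} = \left(-5705\right) \frac{4}{121} = - \frac{22820}{121}$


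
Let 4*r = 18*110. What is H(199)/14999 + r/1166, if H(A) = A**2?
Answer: 91937/29998 ≈ 3.0648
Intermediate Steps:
r = 495 (r = (18*110)/4 = (1/4)*1980 = 495)
H(199)/14999 + r/1166 = 199**2/14999 + 495/1166 = 39601*(1/14999) + 495*(1/1166) = 39601/14999 + 45/106 = 91937/29998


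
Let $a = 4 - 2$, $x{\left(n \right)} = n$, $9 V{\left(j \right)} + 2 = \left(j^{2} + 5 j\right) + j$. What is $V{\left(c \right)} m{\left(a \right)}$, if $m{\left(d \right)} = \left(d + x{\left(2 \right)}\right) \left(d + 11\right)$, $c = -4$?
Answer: $- \frac{520}{9} \approx -57.778$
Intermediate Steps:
$V{\left(j \right)} = - \frac{2}{9} + \frac{j^{2}}{9} + \frac{2 j}{3}$ ($V{\left(j \right)} = - \frac{2}{9} + \frac{\left(j^{2} + 5 j\right) + j}{9} = - \frac{2}{9} + \frac{j^{2} + 6 j}{9} = - \frac{2}{9} + \left(\frac{j^{2}}{9} + \frac{2 j}{3}\right) = - \frac{2}{9} + \frac{j^{2}}{9} + \frac{2 j}{3}$)
$a = 2$ ($a = 4 - 2 = 2$)
$m{\left(d \right)} = \left(2 + d\right) \left(11 + d\right)$ ($m{\left(d \right)} = \left(d + 2\right) \left(d + 11\right) = \left(2 + d\right) \left(11 + d\right)$)
$V{\left(c \right)} m{\left(a \right)} = \left(- \frac{2}{9} + \frac{\left(-4\right)^{2}}{9} + \frac{2}{3} \left(-4\right)\right) \left(22 + 2^{2} + 13 \cdot 2\right) = \left(- \frac{2}{9} + \frac{1}{9} \cdot 16 - \frac{8}{3}\right) \left(22 + 4 + 26\right) = \left(- \frac{2}{9} + \frac{16}{9} - \frac{8}{3}\right) 52 = \left(- \frac{10}{9}\right) 52 = - \frac{520}{9}$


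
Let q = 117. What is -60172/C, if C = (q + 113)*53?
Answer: -30086/6095 ≈ -4.9362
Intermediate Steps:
C = 12190 (C = (117 + 113)*53 = 230*53 = 12190)
-60172/C = -60172/12190 = -60172*1/12190 = -30086/6095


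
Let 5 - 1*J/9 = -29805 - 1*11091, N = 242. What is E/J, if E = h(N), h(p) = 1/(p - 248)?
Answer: -1/2208654 ≈ -4.5276e-7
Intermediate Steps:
h(p) = 1/(-248 + p)
E = -⅙ (E = 1/(-248 + 242) = 1/(-6) = -⅙ ≈ -0.16667)
J = 368109 (J = 45 - 9*(-29805 - 1*11091) = 45 - 9*(-29805 - 11091) = 45 - 9*(-40896) = 45 + 368064 = 368109)
E/J = -⅙/368109 = -⅙*1/368109 = -1/2208654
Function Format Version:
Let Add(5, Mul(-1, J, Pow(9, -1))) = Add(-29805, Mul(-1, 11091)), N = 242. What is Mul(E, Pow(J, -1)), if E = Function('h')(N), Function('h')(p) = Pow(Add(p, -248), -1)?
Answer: Rational(-1, 2208654) ≈ -4.5276e-7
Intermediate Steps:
Function('h')(p) = Pow(Add(-248, p), -1)
E = Rational(-1, 6) (E = Pow(Add(-248, 242), -1) = Pow(-6, -1) = Rational(-1, 6) ≈ -0.16667)
J = 368109 (J = Add(45, Mul(-9, Add(-29805, Mul(-1, 11091)))) = Add(45, Mul(-9, Add(-29805, -11091))) = Add(45, Mul(-9, -40896)) = Add(45, 368064) = 368109)
Mul(E, Pow(J, -1)) = Mul(Rational(-1, 6), Pow(368109, -1)) = Mul(Rational(-1, 6), Rational(1, 368109)) = Rational(-1, 2208654)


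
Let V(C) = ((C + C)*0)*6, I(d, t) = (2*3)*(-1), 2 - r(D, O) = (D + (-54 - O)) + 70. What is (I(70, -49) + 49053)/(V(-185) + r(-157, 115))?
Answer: 16349/86 ≈ 190.10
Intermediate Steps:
r(D, O) = -14 + O - D (r(D, O) = 2 - ((D + (-54 - O)) + 70) = 2 - ((-54 + D - O) + 70) = 2 - (16 + D - O) = 2 + (-16 + O - D) = -14 + O - D)
I(d, t) = -6 (I(d, t) = 6*(-1) = -6)
V(C) = 0 (V(C) = ((2*C)*0)*6 = 0*6 = 0)
(I(70, -49) + 49053)/(V(-185) + r(-157, 115)) = (-6 + 49053)/(0 + (-14 + 115 - 1*(-157))) = 49047/(0 + (-14 + 115 + 157)) = 49047/(0 + 258) = 49047/258 = 49047*(1/258) = 16349/86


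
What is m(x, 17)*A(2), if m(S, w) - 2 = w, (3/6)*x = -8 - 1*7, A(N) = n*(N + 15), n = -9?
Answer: -2907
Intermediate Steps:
A(N) = -135 - 9*N (A(N) = -9*(N + 15) = -9*(15 + N) = -135 - 9*N)
x = -30 (x = 2*(-8 - 1*7) = 2*(-8 - 7) = 2*(-15) = -30)
m(S, w) = 2 + w
m(x, 17)*A(2) = (2 + 17)*(-135 - 9*2) = 19*(-135 - 18) = 19*(-153) = -2907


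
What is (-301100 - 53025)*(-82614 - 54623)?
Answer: 48599052625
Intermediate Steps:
(-301100 - 53025)*(-82614 - 54623) = -354125*(-137237) = 48599052625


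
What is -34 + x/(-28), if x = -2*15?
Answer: -461/14 ≈ -32.929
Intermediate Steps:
x = -30
-34 + x/(-28) = -34 - 30/(-28) = -34 - 30*(-1/28) = -34 + 15/14 = -461/14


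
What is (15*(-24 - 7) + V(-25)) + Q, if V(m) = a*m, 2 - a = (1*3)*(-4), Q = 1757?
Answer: 942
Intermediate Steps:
a = 14 (a = 2 - 1*3*(-4) = 2 - 3*(-4) = 2 - 1*(-12) = 2 + 12 = 14)
V(m) = 14*m
(15*(-24 - 7) + V(-25)) + Q = (15*(-24 - 7) + 14*(-25)) + 1757 = (15*(-31) - 350) + 1757 = (-465 - 350) + 1757 = -815 + 1757 = 942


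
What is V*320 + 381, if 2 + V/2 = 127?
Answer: 80381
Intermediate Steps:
V = 250 (V = -4 + 2*127 = -4 + 254 = 250)
V*320 + 381 = 250*320 + 381 = 80000 + 381 = 80381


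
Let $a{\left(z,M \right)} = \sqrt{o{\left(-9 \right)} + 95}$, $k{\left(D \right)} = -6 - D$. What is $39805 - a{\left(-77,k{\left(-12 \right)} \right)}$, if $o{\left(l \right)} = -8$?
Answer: $39805 - \sqrt{87} \approx 39796.0$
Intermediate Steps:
$a{\left(z,M \right)} = \sqrt{87}$ ($a{\left(z,M \right)} = \sqrt{-8 + 95} = \sqrt{87}$)
$39805 - a{\left(-77,k{\left(-12 \right)} \right)} = 39805 - \sqrt{87}$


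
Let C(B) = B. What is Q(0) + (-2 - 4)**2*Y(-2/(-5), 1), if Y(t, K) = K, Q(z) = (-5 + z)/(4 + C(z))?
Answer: 139/4 ≈ 34.750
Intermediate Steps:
Q(z) = (-5 + z)/(4 + z)
Q(0) + (-2 - 4)**2*Y(-2/(-5), 1) = (-5 + 0)/(4 + 0) + (-2 - 4)**2*1 = -5/4 + (-6)**2*1 = (1/4)*(-5) + 36*1 = -5/4 + 36 = 139/4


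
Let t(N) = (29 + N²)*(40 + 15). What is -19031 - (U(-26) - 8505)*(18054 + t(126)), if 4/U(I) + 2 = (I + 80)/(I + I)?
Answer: 599978691722/79 ≈ 7.5947e+9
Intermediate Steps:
U(I) = 4/(-2 + (80 + I)/(2*I)) (U(I) = 4/(-2 + (I + 80)/(I + I)) = 4/(-2 + (80 + I)/((2*I))) = 4/(-2 + (80 + I)*(1/(2*I))) = 4/(-2 + (80 + I)/(2*I)))
t(N) = 1595 + 55*N² (t(N) = (29 + N²)*55 = 1595 + 55*N²)
-19031 - (U(-26) - 8505)*(18054 + t(126)) = -19031 - (-8*(-26)/(-80 + 3*(-26)) - 8505)*(18054 + (1595 + 55*126²)) = -19031 - (-8*(-26)/(-80 - 78) - 8505)*(18054 + (1595 + 55*15876)) = -19031 - (-8*(-26)/(-158) - 8505)*(18054 + (1595 + 873180)) = -19031 - (-8*(-26)*(-1/158) - 8505)*(18054 + 874775) = -19031 - (-104/79 - 8505)*892829 = -19031 - (-671999)*892829/79 = -19031 - 1*(-599980195171/79) = -19031 + 599980195171/79 = 599978691722/79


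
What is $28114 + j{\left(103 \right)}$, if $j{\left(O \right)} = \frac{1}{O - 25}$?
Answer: $\frac{2192893}{78} \approx 28114.0$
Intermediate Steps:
$j{\left(O \right)} = \frac{1}{-25 + O}$
$28114 + j{\left(103 \right)} = 28114 + \frac{1}{-25 + 103} = 28114 + \frac{1}{78} = \frac{2192893}{78}$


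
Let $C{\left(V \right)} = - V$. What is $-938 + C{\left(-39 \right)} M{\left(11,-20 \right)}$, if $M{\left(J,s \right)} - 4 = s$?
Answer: $-1562$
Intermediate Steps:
$M{\left(J,s \right)} = 4 + s$
$-938 + C{\left(-39 \right)} M{\left(11,-20 \right)} = -938 + \left(-1\right) \left(-39\right) \left(4 - 20\right) = -938 + 39 \left(-16\right) = -938 - 624 = -1562$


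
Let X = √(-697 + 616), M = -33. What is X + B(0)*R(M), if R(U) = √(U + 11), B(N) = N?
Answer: 9*I ≈ 9.0*I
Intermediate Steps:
X = 9*I (X = √(-81) = 9*I ≈ 9.0*I)
R(U) = √(11 + U)
X + B(0)*R(M) = 9*I + 0*√(11 - 33) = 9*I + 0*√(-22) = 9*I + 0*(I*√22) = 9*I + 0 = 9*I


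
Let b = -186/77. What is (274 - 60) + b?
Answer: 16292/77 ≈ 211.58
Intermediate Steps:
b = -186/77 (b = -186*1/77 = -186/77 ≈ -2.4156)
(274 - 60) + b = (274 - 60) - 186/77 = 214 - 186/77 = 16292/77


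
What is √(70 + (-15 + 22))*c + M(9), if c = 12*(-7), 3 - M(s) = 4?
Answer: -1 - 84*√77 ≈ -738.10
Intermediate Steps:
M(s) = -1 (M(s) = 3 - 1*4 = 3 - 4 = -1)
c = -84
√(70 + (-15 + 22))*c + M(9) = √(70 + (-15 + 22))*(-84) - 1 = √(70 + 7)*(-84) - 1 = √77*(-84) - 1 = -84*√77 - 1 = -1 - 84*√77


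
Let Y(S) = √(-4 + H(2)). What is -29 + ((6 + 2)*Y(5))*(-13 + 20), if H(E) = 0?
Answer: -29 + 112*I ≈ -29.0 + 112.0*I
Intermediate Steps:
Y(S) = 2*I (Y(S) = √(-4 + 0) = √(-4) = 2*I)
-29 + ((6 + 2)*Y(5))*(-13 + 20) = -29 + ((6 + 2)*(2*I))*(-13 + 20) = -29 + (8*(2*I))*7 = -29 + (16*I)*7 = -29 + 112*I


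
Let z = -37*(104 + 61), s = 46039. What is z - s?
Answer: -52144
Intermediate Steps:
z = -6105 (z = -37*165 = -6105)
z - s = -6105 - 1*46039 = -6105 - 46039 = -52144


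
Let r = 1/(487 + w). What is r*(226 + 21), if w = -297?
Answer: 13/10 ≈ 1.3000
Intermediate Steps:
r = 1/190 (r = 1/(487 - 297) = 1/190 ≈ 0.0052632)
r*(226 + 21) = (226 + 21)/190 = (1/190)*247 = 13/10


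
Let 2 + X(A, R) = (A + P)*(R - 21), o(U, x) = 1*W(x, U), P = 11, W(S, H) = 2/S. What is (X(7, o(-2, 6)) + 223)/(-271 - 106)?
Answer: 151/377 ≈ 0.40053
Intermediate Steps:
o(U, x) = 2/x (o(U, x) = 1*(2/x) = 2/x)
X(A, R) = -2 + (-21 + R)*(11 + A) (X(A, R) = -2 + (A + 11)*(R - 21) = -2 + (11 + A)*(-21 + R) = -2 + (-21 + R)*(11 + A))
(X(7, o(-2, 6)) + 223)/(-271 - 106) = ((-233 - 21*7 + 11*(2/6) + 7*(2/6)) + 223)/(-271 - 106) = ((-233 - 147 + 11*(2*(⅙)) + 7*(2*(⅙))) + 223)/(-377) = ((-233 - 147 + 11*(⅓) + 7*(⅓)) + 223)*(-1/377) = ((-233 - 147 + 11/3 + 7/3) + 223)*(-1/377) = (-374 + 223)*(-1/377) = -151*(-1/377) = 151/377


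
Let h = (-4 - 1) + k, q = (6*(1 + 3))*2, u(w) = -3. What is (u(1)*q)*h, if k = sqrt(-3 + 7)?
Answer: 432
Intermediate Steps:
k = 2 (k = sqrt(4) = 2)
q = 48 (q = (6*4)*2 = 24*2 = 48)
h = -3 (h = (-4 - 1) + 2 = -5 + 2 = -3)
(u(1)*q)*h = -3*48*(-3) = -144*(-3) = 432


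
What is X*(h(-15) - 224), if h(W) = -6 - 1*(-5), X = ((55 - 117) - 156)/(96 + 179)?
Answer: 1962/11 ≈ 178.36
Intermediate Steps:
X = -218/275 (X = (-62 - 156)/275 = -218*1/275 = -218/275 ≈ -0.79273)
h(W) = -1 (h(W) = -6 + 5 = -1)
X*(h(-15) - 224) = -218*(-1 - 224)/275 = -218/275*(-225) = 1962/11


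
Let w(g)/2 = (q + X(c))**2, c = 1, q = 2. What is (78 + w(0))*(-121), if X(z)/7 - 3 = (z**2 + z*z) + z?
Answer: -477950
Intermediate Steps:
X(z) = 21 + 7*z + 14*z**2 (X(z) = 21 + 7*((z**2 + z*z) + z) = 21 + 7*((z**2 + z**2) + z) = 21 + 7*(2*z**2 + z) = 21 + 7*(z + 2*z**2) = 21 + (7*z + 14*z**2) = 21 + 7*z + 14*z**2)
w(g) = 3872 (w(g) = 2*(2 + (21 + 7*1 + 14*1**2))**2 = 2*(2 + (21 + 7 + 14*1))**2 = 2*(2 + (21 + 7 + 14))**2 = 2*(2 + 42)**2 = 2*44**2 = 2*1936 = 3872)
(78 + w(0))*(-121) = (78 + 3872)*(-121) = 3950*(-121) = -477950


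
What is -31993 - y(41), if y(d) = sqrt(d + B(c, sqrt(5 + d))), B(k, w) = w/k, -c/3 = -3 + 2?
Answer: -31993 - sqrt(369 + 3*sqrt(46))/3 ≈ -32000.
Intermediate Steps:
c = 3 (c = -3*(-3 + 2) = -3*(-1) = 3)
y(d) = sqrt(d + sqrt(5 + d)/3)
-31993 - y(41) = -31993 - sqrt(3*sqrt(5 + 41) + 9*41)/3 = -31993 - sqrt(3*sqrt(46) + 369)/3 = -31993 - sqrt(369 + 3*sqrt(46))/3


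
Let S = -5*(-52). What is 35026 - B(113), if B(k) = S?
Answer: 34766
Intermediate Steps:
S = 260
B(k) = 260
35026 - B(113) = 35026 - 1*260 = 35026 - 260 = 34766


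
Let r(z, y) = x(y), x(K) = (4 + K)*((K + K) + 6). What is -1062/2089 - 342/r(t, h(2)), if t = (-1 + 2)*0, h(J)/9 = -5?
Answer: -728661/1199086 ≈ -0.60768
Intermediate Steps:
h(J) = -45 (h(J) = 9*(-5) = -45)
x(K) = (4 + K)*(6 + 2*K) (x(K) = (4 + K)*(2*K + 6) = (4 + K)*(6 + 2*K))
t = 0 (t = 1*0 = 0)
r(z, y) = 24 + 2*y² + 14*y
-1062/2089 - 342/r(t, h(2)) = -1062/2089 - 342/(24 + 2*(-45)² + 14*(-45)) = -1062*1/2089 - 342/(24 + 2*2025 - 630) = -1062/2089 - 342/(24 + 4050 - 630) = -1062/2089 - 342/3444 = -1062/2089 - 342*1/3444 = -1062/2089 - 57/574 = -728661/1199086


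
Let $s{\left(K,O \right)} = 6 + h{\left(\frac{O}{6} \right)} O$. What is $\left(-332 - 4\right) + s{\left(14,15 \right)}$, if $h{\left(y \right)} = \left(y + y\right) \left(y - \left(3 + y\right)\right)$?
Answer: $-555$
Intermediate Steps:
$h{\left(y \right)} = - 6 y$ ($h{\left(y \right)} = 2 y \left(-3\right) = - 6 y$)
$s{\left(K,O \right)} = 6 - O^{2}$ ($s{\left(K,O \right)} = 6 + - 6 \frac{O}{6} O = 6 + - O O = 6 - O^{2}$)
$\left(-332 - 4\right) + s{\left(14,15 \right)} = \left(-332 - 4\right) + \left(6 - 15^{2}\right) = -336 + \left(6 - 225\right) = -336 - 219 = -555$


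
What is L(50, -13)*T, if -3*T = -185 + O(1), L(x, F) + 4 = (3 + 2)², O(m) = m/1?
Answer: 1288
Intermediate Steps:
O(m) = m (O(m) = m*1 = m)
L(x, F) = 21 (L(x, F) = -4 + (3 + 2)² = -4 + 5² = -4 + 25 = 21)
T = 184/3 (T = -(-185 + 1)/3 = -⅓*(-184) = 184/3 ≈ 61.333)
L(50, -13)*T = 21*(184/3) = 1288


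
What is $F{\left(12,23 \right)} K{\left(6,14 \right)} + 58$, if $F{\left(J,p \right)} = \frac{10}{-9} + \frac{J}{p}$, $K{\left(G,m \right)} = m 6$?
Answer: $\frac{586}{69} \approx 8.4928$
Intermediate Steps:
$K{\left(G,m \right)} = 6 m$
$F{\left(J,p \right)} = - \frac{10}{9} + \frac{J}{p}$ ($F{\left(J,p \right)} = 10 \left(- \frac{1}{9}\right) + \frac{J}{p} = - \frac{10}{9} + \frac{J}{p}$)
$F{\left(12,23 \right)} K{\left(6,14 \right)} + 58 = \left(- \frac{10}{9} + \frac{12}{23}\right) 6 \cdot 14 + 58 = \left(- \frac{10}{9} + 12 \cdot \frac{1}{23}\right) 84 + 58 = \left(- \frac{10}{9} + \frac{12}{23}\right) 84 + 58 = \left(- \frac{122}{207}\right) 84 + 58 = - \frac{3416}{69} + 58 = \frac{586}{69}$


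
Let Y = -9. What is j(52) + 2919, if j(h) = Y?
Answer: 2910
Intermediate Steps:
j(h) = -9
j(52) + 2919 = -9 + 2919 = 2910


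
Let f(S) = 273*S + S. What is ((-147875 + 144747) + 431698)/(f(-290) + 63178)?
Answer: -214285/8141 ≈ -26.322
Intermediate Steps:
f(S) = 274*S
((-147875 + 144747) + 431698)/(f(-290) + 63178) = ((-147875 + 144747) + 431698)/(274*(-290) + 63178) = (-3128 + 431698)/(-79460 + 63178) = 428570/(-16282) = 428570*(-1/16282) = -214285/8141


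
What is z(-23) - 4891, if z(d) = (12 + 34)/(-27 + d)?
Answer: -122298/25 ≈ -4891.9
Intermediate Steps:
z(d) = 46/(-27 + d)
z(-23) - 4891 = 46/(-27 - 23) - 4891 = 46/(-50) - 4891 = 46*(-1/50) - 4891 = -23/25 - 4891 = -122298/25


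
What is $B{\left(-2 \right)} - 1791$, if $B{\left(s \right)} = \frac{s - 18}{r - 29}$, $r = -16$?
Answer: $- \frac{16115}{9} \approx -1790.6$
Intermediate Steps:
$B{\left(s \right)} = \frac{2}{5} - \frac{s}{45}$ ($B{\left(s \right)} = \frac{s - 18}{-16 - 29} = \frac{-18 + s}{-45} = \left(-18 + s\right) \left(- \frac{1}{45}\right) = \frac{2}{5} - \frac{s}{45}$)
$B{\left(-2 \right)} - 1791 = \left(\frac{2}{5} - - \frac{2}{45}\right) - 1791 = \left(\frac{2}{5} + \frac{2}{45}\right) - 1791 = \frac{4}{9} - 1791 = - \frac{16115}{9}$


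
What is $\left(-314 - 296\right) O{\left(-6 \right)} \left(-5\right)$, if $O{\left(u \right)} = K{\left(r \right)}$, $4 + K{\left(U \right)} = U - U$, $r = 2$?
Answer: $-12200$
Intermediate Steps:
$K{\left(U \right)} = -4$ ($K{\left(U \right)} = -4 + \left(U - U\right) = -4 + 0 = -4$)
$O{\left(u \right)} = -4$
$\left(-314 - 296\right) O{\left(-6 \right)} \left(-5\right) = \left(-314 - 296\right) \left(\left(-4\right) \left(-5\right)\right) = \left(-610\right) 20 = -12200$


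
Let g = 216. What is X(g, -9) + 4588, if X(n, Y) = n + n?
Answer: 5020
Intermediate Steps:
X(n, Y) = 2*n
X(g, -9) + 4588 = 2*216 + 4588 = 432 + 4588 = 5020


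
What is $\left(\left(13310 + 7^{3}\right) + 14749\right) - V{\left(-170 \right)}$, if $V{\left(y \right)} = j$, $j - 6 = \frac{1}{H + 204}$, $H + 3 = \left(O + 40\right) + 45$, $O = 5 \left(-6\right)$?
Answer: $\frac{7269375}{256} \approx 28396.0$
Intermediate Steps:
$O = -30$
$H = 52$ ($H = -3 + \left(\left(-30 + 40\right) + 45\right) = -3 + \left(10 + 45\right) = -3 + 55 = 52$)
$j = \frac{1537}{256}$ ($j = 6 + \frac{1}{52 + 204} = 6 + \frac{1}{256} = \frac{1537}{256} \approx 6.0039$)
$V{\left(y \right)} = \frac{1537}{256}$
$\left(\left(13310 + 7^{3}\right) + 14749\right) - V{\left(-170 \right)} = \left(\left(13310 + 7^{3}\right) + 14749\right) - \frac{1537}{256} = \left(\left(13310 + 343\right) + 14749\right) - \frac{1537}{256} = \left(13653 + 14749\right) - \frac{1537}{256} = 28402 - \frac{1537}{256} = \frac{7269375}{256}$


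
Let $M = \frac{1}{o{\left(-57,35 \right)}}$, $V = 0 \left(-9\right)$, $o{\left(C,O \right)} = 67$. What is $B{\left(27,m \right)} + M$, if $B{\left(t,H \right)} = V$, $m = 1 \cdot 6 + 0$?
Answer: $\frac{1}{67} \approx 0.014925$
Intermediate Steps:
$V = 0$
$m = 6$ ($m = 6 + 0 = 6$)
$B{\left(t,H \right)} = 0$
$M = \frac{1}{67} \approx 0.014925$
$B{\left(27,m \right)} + M = 0 + \frac{1}{67} = \frac{1}{67}$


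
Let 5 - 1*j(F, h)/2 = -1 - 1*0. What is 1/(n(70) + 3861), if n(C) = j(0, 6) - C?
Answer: 1/3803 ≈ 0.00026295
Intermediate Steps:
j(F, h) = 12 (j(F, h) = 10 - 2*(-1 - 1*0) = 10 - 2*(-1 + 0) = 10 - 2*(-1) = 10 + 2 = 12)
n(C) = 12 - C
1/(n(70) + 3861) = 1/((12 - 1*70) + 3861) = 1/((12 - 70) + 3861) = 1/(-58 + 3861) = 1/3803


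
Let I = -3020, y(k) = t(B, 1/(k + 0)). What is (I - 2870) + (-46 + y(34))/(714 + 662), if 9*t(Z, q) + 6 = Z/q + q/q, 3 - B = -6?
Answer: -72941873/12384 ≈ -5890.0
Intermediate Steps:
B = 9 (B = 3 - 1*(-6) = 3 + 6 = 9)
t(Z, q) = -5/9 + Z/(9*q) (t(Z, q) = -⅔ + (Z/q + q/q)/9 = -⅔ + (Z/q + 1)/9 = -⅔ + (1 + Z/q)/9 = -⅔ + (⅑ + Z/(9*q)) = -5/9 + Z/(9*q))
y(k) = k*(9 - 5/k)/9 (y(k) = (9 - 5/(k + 0))/(9*(1/(k + 0))) = (9 - 5/k)/(9*(1/k)) = k*(9 - 5/k)/9)
(I - 2870) + (-46 + y(34))/(714 + 662) = (-3020 - 2870) + (-46 + (-5/9 + 34))/(714 + 662) = -5890 + (-46 + 301/9)/1376 = -5890 - 113/9*1/1376 = -5890 - 113/12384 = -72941873/12384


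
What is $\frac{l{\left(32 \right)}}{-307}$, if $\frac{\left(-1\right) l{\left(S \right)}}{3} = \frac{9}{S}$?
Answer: $\frac{27}{9824} \approx 0.0027484$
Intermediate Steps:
$l{\left(S \right)} = - \frac{27}{S}$ ($l{\left(S \right)} = - 3 \frac{9}{S} = - \frac{27}{S}$)
$\frac{l{\left(32 \right)}}{-307} = \frac{\left(-27\right) \frac{1}{32}}{-307} = \left(-27\right) \frac{1}{32} \left(- \frac{1}{307}\right) = \left(- \frac{27}{32}\right) \left(- \frac{1}{307}\right) = \frac{27}{9824}$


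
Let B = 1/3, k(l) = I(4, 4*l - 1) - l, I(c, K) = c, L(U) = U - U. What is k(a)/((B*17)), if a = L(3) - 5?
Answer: 27/17 ≈ 1.5882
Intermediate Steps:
L(U) = 0
a = -5 (a = 0 - 5 = -5)
k(l) = 4 - l
B = ⅓ ≈ 0.33333
k(a)/((B*17)) = (4 - 1*(-5))/(((⅓)*17)) = (4 + 5)/(17/3) = (3/17)*9 = 27/17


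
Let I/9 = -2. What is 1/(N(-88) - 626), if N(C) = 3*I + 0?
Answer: -1/680 ≈ -0.0014706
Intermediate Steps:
I = -18 (I = 9*(-2) = -18)
N(C) = -54 (N(C) = 3*(-18) + 0 = -54 + 0 = -54)
1/(N(-88) - 626) = 1/(-54 - 626) = 1/(-680) = -1/680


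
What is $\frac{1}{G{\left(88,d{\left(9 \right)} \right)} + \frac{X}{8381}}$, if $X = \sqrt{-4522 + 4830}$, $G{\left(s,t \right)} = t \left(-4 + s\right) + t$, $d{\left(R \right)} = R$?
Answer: $\frac{53734488165}{41106883445917} - \frac{16762 \sqrt{77}}{41106883445917} \approx 0.0013072$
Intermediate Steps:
$G{\left(s,t \right)} = t + t \left(-4 + s\right)$
$X = 2 \sqrt{77}$ ($X = \sqrt{308} = 2 \sqrt{77} \approx 17.55$)
$\frac{1}{G{\left(88,d{\left(9 \right)} \right)} + \frac{X}{8381}} = \frac{1}{9 \left(-3 + 88\right) + \frac{2 \sqrt{77}}{8381}} = \frac{1}{9 \cdot 85 + 2 \sqrt{77} \cdot \frac{1}{8381}} = \frac{1}{765 + \frac{2 \sqrt{77}}{8381}}$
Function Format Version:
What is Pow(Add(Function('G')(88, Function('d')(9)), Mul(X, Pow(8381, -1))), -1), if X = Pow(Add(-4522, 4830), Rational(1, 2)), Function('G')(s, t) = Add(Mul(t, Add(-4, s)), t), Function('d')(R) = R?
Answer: Add(Rational(53734488165, 41106883445917), Mul(Rational(-16762, 41106883445917), Pow(77, Rational(1, 2)))) ≈ 0.0013072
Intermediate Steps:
Function('G')(s, t) = Add(t, Mul(t, Add(-4, s)))
X = Mul(2, Pow(77, Rational(1, 2))) (X = Pow(308, Rational(1, 2)) = Mul(2, Pow(77, Rational(1, 2))) ≈ 17.550)
Pow(Add(Function('G')(88, Function('d')(9)), Mul(X, Pow(8381, -1))), -1) = Pow(Add(Mul(9, Add(-3, 88)), Mul(Mul(2, Pow(77, Rational(1, 2))), Pow(8381, -1))), -1) = Pow(Add(Mul(9, 85), Mul(Mul(2, Pow(77, Rational(1, 2))), Rational(1, 8381))), -1) = Pow(Add(765, Mul(Rational(2, 8381), Pow(77, Rational(1, 2)))), -1)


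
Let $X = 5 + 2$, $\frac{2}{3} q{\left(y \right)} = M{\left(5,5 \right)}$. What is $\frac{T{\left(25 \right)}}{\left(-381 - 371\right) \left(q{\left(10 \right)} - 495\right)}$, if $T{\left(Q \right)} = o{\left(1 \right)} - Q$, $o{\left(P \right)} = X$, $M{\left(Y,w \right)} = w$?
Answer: $- \frac{3}{61100} \approx -4.91 \cdot 10^{-5}$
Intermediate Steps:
$q{\left(y \right)} = \frac{15}{2}$ ($q{\left(y \right)} = \frac{3}{2} \cdot 5 = \frac{15}{2}$)
$X = 7$
$o{\left(P \right)} = 7$
$T{\left(Q \right)} = 7 - Q$
$\frac{T{\left(25 \right)}}{\left(-381 - 371\right) \left(q{\left(10 \right)} - 495\right)} = \frac{7 - 25}{\left(-381 - 371\right) \left(\frac{15}{2} - 495\right)} = \frac{7 - 25}{\left(-752\right) \left(- \frac{975}{2}\right)} = - \frac{18}{366600} = \left(-18\right) \frac{1}{366600} = - \frac{3}{61100}$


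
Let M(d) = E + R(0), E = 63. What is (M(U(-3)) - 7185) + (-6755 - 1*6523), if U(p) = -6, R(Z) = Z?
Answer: -20400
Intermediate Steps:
M(d) = 63 (M(d) = 63 + 0 = 63)
(M(U(-3)) - 7185) + (-6755 - 1*6523) = (63 - 7185) + (-6755 - 1*6523) = -7122 + (-6755 - 6523) = -7122 - 13278 = -20400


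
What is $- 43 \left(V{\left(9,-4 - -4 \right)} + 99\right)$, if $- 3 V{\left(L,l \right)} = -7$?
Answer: $- \frac{13072}{3} \approx -4357.3$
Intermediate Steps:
$V{\left(L,l \right)} = \frac{7}{3}$ ($V{\left(L,l \right)} = \left(- \frac{1}{3}\right) \left(-7\right) = \frac{7}{3}$)
$- 43 \left(V{\left(9,-4 - -4 \right)} + 99\right) = - 43 \left(\frac{7}{3} + 99\right) = \left(-43\right) \frac{304}{3} = - \frac{13072}{3}$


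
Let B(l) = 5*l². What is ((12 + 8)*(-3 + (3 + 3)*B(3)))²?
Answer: 28515600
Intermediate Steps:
((12 + 8)*(-3 + (3 + 3)*B(3)))² = ((12 + 8)*(-3 + (3 + 3)*(5*3²)))² = (20*(-3 + 6*(5*9)))² = (20*(-3 + 6*45))² = (20*(-3 + 270))² = (20*267)² = 5340² = 28515600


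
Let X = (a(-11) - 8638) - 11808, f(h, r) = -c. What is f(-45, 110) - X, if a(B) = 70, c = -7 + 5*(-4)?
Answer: 20403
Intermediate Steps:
c = -27 (c = -7 - 20 = -27)
f(h, r) = 27 (f(h, r) = -1*(-27) = 27)
X = -20376 (X = (70 - 8638) - 11808 = -8568 - 11808 = -20376)
f(-45, 110) - X = 27 - 1*(-20376) = 27 + 20376 = 20403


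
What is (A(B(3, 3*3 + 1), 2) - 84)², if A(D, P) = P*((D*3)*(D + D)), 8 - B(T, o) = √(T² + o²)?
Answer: 7986240 - 764928*√109 ≈ 157.22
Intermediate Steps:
B(T, o) = 8 - √(T² + o²)
A(D, P) = 6*P*D² (A(D, P) = P*((3*D)*(2*D)) = P*(6*D²) = 6*P*D²)
(A(B(3, 3*3 + 1), 2) - 84)² = (6*2*(8 - √(3² + (3*3 + 1)²))² - 84)² = (6*2*(8 - √(9 + (9 + 1)²))² - 84)² = (6*2*(8 - √(9 + 10²))² - 84)² = (6*2*(8 - √(9 + 100))² - 84)² = (6*2*(8 - √109)² - 84)² = (12*(8 - √109)² - 84)² = (-84 + 12*(8 - √109)²)²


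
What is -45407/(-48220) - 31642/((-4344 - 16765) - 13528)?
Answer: 3098539499/1670196140 ≈ 1.8552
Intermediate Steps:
-45407/(-48220) - 31642/((-4344 - 16765) - 13528) = -45407*(-1/48220) - 31642/(-21109 - 13528) = 45407/48220 - 31642/(-34637) = 45407/48220 - 31642*(-1/34637) = 45407/48220 + 31642/34637 = 3098539499/1670196140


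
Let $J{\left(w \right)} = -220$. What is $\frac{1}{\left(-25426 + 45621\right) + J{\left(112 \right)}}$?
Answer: $\frac{1}{19975} \approx 5.0063 \cdot 10^{-5}$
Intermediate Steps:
$\frac{1}{\left(-25426 + 45621\right) + J{\left(112 \right)}} = \frac{1}{\left(-25426 + 45621\right) - 220} = \frac{1}{20195 - 220} = \frac{1}{19975}$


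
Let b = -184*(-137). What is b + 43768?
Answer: 68976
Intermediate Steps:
b = 25208
b + 43768 = 25208 + 43768 = 68976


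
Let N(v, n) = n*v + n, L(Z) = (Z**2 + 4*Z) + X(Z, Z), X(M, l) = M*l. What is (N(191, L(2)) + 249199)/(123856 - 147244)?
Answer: -252271/23388 ≈ -10.786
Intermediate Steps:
L(Z) = 2*Z**2 + 4*Z (L(Z) = (Z**2 + 4*Z) + Z*Z = (Z**2 + 4*Z) + Z**2 = 2*Z**2 + 4*Z)
N(v, n) = n + n*v
(N(191, L(2)) + 249199)/(123856 - 147244) = ((2*2*(2 + 2))*(1 + 191) + 249199)/(123856 - 147244) = ((2*2*4)*192 + 249199)/(-23388) = (16*192 + 249199)*(-1/23388) = (3072 + 249199)*(-1/23388) = 252271*(-1/23388) = -252271/23388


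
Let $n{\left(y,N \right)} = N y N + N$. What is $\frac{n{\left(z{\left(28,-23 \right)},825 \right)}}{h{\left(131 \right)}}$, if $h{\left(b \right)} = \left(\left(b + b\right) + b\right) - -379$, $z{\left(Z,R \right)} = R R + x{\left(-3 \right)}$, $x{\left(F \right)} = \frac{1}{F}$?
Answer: $\frac{359824575}{772} \approx 4.6609 \cdot 10^{5}$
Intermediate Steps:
$z{\left(Z,R \right)} = - \frac{1}{3} + R^{2}$ ($z{\left(Z,R \right)} = R R + \frac{1}{-3} = R^{2} - \frac{1}{3} = - \frac{1}{3} + R^{2}$)
$n{\left(y,N \right)} = N + y N^{2}$ ($n{\left(y,N \right)} = y N^{2} + N = N + y N^{2}$)
$h{\left(b \right)} = 379 + 3 b$ ($h{\left(b \right)} = \left(2 b + b\right) + 379 = 3 b + 379 = 379 + 3 b$)
$\frac{n{\left(z{\left(28,-23 \right)},825 \right)}}{h{\left(131 \right)}} = \frac{825 \left(1 + 825 \left(- \frac{1}{3} + \left(-23\right)^{2}\right)\right)}{379 + 3 \cdot 131} = \frac{825 \left(1 + 825 \left(- \frac{1}{3} + 529\right)\right)}{379 + 393} = \frac{825 \left(1 + 825 \cdot \frac{1586}{3}\right)}{772} = 825 \left(1 + 436150\right) \frac{1}{772} = 825 \cdot 436151 \cdot \frac{1}{772} = 359824575 \cdot \frac{1}{772} = \frac{359824575}{772}$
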